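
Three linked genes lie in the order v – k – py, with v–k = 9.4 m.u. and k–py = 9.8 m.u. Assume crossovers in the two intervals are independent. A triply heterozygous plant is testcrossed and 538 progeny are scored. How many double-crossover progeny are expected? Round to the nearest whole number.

Map distances give recombination frequencies of 0.094 and 0.098 for the two intervals.
With no interference, expected double-crossover frequency = 0.094 × 0.098 = 0.00921.
Expected number = 0.00921 × 538 = 4.96 ≈ 5.

5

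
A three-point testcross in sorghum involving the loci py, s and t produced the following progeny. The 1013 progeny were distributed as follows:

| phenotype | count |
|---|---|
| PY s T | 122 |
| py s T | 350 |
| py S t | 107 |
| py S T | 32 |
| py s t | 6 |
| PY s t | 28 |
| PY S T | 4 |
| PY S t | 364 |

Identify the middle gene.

t

The two most frequent reciprocal classes, PY S t and py s T, are the parental types, so the F1 was PY S t / py s T.
The two rarest classes, PY S T and py s t, are the double crossovers. Comparing them with the parentals, only the t allele has switched, so t is the middle locus and the order is s – t – py.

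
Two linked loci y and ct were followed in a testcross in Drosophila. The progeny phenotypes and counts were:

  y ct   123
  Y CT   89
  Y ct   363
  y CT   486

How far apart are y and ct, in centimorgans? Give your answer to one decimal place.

20.0 centimorgans

The two most frequent classes, Y ct (363) and y CT (486), are the parental types, so the F1 was Y ct / y CT.
The recombinant classes are Y CT and y ct: 89 + 123 = 212.
Recombination frequency = 212/1061 = 0.1998 ≈ 20.0%, i.e. 20.0 centimorgans.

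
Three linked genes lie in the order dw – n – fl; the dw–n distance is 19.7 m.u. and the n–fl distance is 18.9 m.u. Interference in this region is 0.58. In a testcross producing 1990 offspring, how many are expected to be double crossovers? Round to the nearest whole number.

Map distances give recombination frequencies of 0.197 and 0.189 for the two intervals.
With interference 0.58 (so coincidence = 0.42), expected double-crossover frequency = 0.197 × 0.189 × 0.42 = 0.01564.
Expected number = 0.01564 × 1990 = 31.12 ≈ 31.

31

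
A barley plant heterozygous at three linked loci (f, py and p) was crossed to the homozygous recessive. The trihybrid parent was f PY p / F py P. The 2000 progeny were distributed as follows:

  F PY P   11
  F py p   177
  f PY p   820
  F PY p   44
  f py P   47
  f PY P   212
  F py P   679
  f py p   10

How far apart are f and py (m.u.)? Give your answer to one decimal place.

The two rarest classes, f py p and F PY P, are the double crossovers. Comparing them with the parentals, only the py allele has switched, so py is the middle locus and the order is f – py – p.
Crossovers in the f–py interval produce the single-crossover classes F PY p and f py P (44 + 47 = 91) plus the double crossovers (21).
RF(f–py) = (91 + 21) / 2000 = 112/2000 = 0.0560 → 5.6 m.u.

5.6 m.u.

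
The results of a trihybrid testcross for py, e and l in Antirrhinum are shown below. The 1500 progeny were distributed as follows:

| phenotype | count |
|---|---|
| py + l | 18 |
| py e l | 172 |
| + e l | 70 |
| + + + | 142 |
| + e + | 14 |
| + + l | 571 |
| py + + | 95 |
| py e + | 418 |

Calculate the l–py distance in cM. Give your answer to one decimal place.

The two most frequent reciprocal classes, py e + and + + l, are the parental types, so the F1 was py e + / + + l.
The two rarest classes, + e + and py + l, are the double crossovers. Comparing them with the parentals, only the py allele has switched, so py is the middle locus and the order is l – py – e.
Crossovers in the l–py interval produce the single-crossover classes py e l and + + + (172 + 142 = 314) plus the double crossovers (32).
RF(l–py) = (314 + 32) / 1500 = 346/1500 = 0.2307 → 23.1 cM.

23.1 cM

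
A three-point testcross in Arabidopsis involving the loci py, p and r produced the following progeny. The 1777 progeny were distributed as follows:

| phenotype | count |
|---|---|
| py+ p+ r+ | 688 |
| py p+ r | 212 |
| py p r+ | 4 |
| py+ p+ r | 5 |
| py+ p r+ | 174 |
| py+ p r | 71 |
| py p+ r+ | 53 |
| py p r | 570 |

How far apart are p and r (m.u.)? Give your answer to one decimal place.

22.2 m.u.

The two most frequent reciprocal classes, py+ p+ r+ and py p r, are the parental types, so the F1 was py+ p+ r+ / py p r.
The two rarest classes, py+ p+ r and py p r+, are the double crossovers. Comparing them with the parentals, only the r allele has switched, so r is the middle locus and the order is py – r – p.
Crossovers in the r–p interval produce the single-crossover classes py+ p r+ and py p+ r (174 + 212 = 386) plus the double crossovers (9).
RF(r–p) = (386 + 9) / 1777 = 395/1777 = 0.2223 → 22.2 m.u.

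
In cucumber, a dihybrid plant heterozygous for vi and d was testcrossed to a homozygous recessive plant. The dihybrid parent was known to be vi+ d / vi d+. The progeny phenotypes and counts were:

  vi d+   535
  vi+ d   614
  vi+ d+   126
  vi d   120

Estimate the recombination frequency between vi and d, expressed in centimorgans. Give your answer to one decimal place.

17.6 centimorgans

The recombinant classes are vi+ d+ and vi d: 126 + 120 = 246.
Recombination frequency = 246/1395 = 0.1763 ≈ 17.6%, i.e. 17.6 centimorgans.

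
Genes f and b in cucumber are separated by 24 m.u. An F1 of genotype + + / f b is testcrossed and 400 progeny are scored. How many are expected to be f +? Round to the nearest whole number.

A map distance of 24 m.u. corresponds to a recombination frequency of 0.240.
The F1 is + + / f b, so f + is a recombinant gamete class with expected frequency r/2 = 0.240/2 = 0.1200.
Expected number = 0.1200 × 400 = 48.00 ≈ 48.

48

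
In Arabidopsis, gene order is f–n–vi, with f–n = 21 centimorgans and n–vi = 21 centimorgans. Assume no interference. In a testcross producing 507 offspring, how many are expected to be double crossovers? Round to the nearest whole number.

22

Map distances give recombination frequencies of 0.210 and 0.210 for the two intervals.
With no interference, expected double-crossover frequency = 0.210 × 0.210 = 0.04410.
Expected number = 0.04410 × 507 = 22.36 ≈ 22.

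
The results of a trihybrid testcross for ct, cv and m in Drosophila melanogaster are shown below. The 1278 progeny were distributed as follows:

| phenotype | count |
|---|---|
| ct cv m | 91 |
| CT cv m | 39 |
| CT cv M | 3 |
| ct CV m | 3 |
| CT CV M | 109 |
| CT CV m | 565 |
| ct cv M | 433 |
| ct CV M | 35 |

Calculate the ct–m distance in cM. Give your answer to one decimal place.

16.1 cM

The two most frequent reciprocal classes, ct cv M and CT CV m, are the parental types, so the F1 was ct cv M / CT CV m.
The two rarest classes, CT cv M and ct CV m, are the double crossovers. Comparing them with the parentals, only the ct allele has switched, so ct is the middle locus and the order is cv – ct – m.
Crossovers in the ct–m interval produce the single-crossover classes ct cv m and CT CV M (91 + 109 = 200) plus the double crossovers (6).
RF(ct–m) = (200 + 6) / 1278 = 206/1278 = 0.1612 → 16.1 cM.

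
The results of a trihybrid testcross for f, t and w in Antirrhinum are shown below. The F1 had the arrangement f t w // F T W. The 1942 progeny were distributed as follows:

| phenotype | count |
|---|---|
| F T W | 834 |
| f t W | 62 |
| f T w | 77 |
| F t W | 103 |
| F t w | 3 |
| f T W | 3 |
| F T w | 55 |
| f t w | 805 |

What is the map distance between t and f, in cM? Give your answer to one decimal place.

The two rarest classes, F t w and f T W, are the double crossovers. Comparing them with the parentals, only the f allele has switched, so f is the middle locus and the order is w – f – t.
Crossovers in the f–t interval produce the single-crossover classes f T w and F t W (77 + 103 = 180) plus the double crossovers (6).
RF(f–t) = (180 + 6) / 1942 = 186/1942 = 0.0958 → 9.6 cM.

9.6 cM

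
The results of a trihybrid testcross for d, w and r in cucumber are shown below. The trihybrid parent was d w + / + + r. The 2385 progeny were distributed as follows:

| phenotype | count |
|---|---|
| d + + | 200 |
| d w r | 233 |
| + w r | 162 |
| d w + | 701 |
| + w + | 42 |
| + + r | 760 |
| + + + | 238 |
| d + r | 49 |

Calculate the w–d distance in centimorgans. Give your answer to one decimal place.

19.0 centimorgans

The two rarest classes, + w + and d + r, are the double crossovers. Comparing them with the parentals, only the d allele has switched, so d is the middle locus and the order is w – d – r.
Crossovers in the w–d interval produce the single-crossover classes d + + and + w r (200 + 162 = 362) plus the double crossovers (91).
RF(w–d) = (362 + 91) / 2385 = 453/2385 = 0.1899 → 19.0 centimorgans.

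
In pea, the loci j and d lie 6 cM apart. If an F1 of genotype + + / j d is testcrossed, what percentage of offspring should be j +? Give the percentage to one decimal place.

3.0%

A map distance of 6 cM corresponds to a recombination frequency of 0.060.
The F1 is + + / j d, so j + is a recombinant gamete class with expected frequency r/2 = 0.060/2 = 0.0300.
That is 0.0300 = 3.0% of the progeny.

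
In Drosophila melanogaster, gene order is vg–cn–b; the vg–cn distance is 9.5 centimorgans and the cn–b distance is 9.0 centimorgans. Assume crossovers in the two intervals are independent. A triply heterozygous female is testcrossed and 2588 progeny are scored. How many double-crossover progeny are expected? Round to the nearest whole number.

Map distances give recombination frequencies of 0.095 and 0.090 for the two intervals.
With no interference, expected double-crossover frequency = 0.095 × 0.090 = 0.00855.
Expected number = 0.00855 × 2588 = 22.13 ≈ 22.

22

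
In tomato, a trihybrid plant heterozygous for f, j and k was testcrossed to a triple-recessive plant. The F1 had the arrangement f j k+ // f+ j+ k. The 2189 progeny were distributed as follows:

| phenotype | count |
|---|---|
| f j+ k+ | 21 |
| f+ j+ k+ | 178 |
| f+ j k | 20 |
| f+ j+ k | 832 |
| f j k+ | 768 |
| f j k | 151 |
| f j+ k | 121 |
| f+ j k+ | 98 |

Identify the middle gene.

j

The two rarest classes, f j+ k+ and f+ j k, are the double crossovers. Comparing them with the parentals, only the j allele has switched, so j is the middle locus and the order is k – j – f.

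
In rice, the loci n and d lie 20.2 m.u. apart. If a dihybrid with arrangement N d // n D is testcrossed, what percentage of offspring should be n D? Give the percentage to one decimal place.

A map distance of 20.2 m.u. corresponds to a recombination frequency of 0.202.
The F1 is N d / n D, so n D is a parental gamete class with expected frequency (1 − r)/2 = 0.798/2 = 0.3990.
That is 0.3990 = 39.9% of the progeny.

39.9%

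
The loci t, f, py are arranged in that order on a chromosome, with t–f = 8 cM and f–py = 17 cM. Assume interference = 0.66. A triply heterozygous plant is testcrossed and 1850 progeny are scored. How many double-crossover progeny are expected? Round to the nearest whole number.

Map distances give recombination frequencies of 0.080 and 0.170 for the two intervals.
With interference 0.66 (so coincidence = 0.34), expected double-crossover frequency = 0.080 × 0.170 × 0.34 = 0.00462.
Expected number = 0.00462 × 1850 = 8.55 ≈ 9.

9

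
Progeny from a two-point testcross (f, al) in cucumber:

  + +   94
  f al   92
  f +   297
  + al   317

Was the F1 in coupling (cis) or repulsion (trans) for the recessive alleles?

trans

The two most frequent classes are + al (317) and f + (297); these are the parental (non-recombinant) types.
So the F1 carried + al on one chromosome and f + on the other — the recessive alleles are on opposite chromosomes (trans / repulsion).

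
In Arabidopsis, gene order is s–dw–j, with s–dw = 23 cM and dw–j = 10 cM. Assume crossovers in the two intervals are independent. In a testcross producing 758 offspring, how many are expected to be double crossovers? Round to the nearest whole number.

Map distances give recombination frequencies of 0.230 and 0.100 for the two intervals.
With no interference, expected double-crossover frequency = 0.230 × 0.100 = 0.02300.
Expected number = 0.02300 × 758 = 17.43 ≈ 17.

17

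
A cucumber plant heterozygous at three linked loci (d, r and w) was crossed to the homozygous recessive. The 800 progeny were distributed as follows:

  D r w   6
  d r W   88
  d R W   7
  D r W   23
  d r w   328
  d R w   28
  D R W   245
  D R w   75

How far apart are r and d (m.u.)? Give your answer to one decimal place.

The two most frequent reciprocal classes, D R W and d r w, are the parental types, so the F1 was D R W / d r w.
The two rarest classes, d R W and D r w, are the double crossovers. Comparing them with the parentals, only the d allele has switched, so d is the middle locus and the order is w – d – r.
Crossovers in the d–r interval produce the single-crossover classes D r W and d R w (23 + 28 = 51) plus the double crossovers (13).
RF(d–r) = (51 + 13) / 800 = 64/800 = 0.0800 → 8.0 m.u.

8.0 m.u.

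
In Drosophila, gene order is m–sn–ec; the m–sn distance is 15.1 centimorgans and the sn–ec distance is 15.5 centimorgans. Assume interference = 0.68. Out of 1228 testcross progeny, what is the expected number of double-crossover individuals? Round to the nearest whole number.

9

Map distances give recombination frequencies of 0.151 and 0.155 for the two intervals.
With interference 0.68 (so coincidence = 0.32), expected double-crossover frequency = 0.151 × 0.155 × 0.32 = 0.00749.
Expected number = 0.00749 × 1228 = 9.20 ≈ 9.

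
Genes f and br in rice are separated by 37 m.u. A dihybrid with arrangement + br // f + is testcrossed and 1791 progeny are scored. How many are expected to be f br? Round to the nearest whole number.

A map distance of 37 m.u. corresponds to a recombination frequency of 0.370.
The F1 is + br / f +, so f br is a recombinant gamete class with expected frequency r/2 = 0.370/2 = 0.1850.
Expected number = 0.1850 × 1791 = 331.33 ≈ 331.

331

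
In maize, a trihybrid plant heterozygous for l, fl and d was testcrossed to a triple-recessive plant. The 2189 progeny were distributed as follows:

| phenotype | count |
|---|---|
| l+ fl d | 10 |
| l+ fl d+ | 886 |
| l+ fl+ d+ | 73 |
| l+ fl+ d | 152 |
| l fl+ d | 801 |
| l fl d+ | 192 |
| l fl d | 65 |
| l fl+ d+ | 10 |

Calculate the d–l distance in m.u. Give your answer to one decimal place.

The two most frequent reciprocal classes, l+ fl d+ and l fl+ d, are the parental types, so the F1 was l+ fl d+ / l fl+ d.
The two rarest classes, l+ fl d and l fl+ d+, are the double crossovers. Comparing them with the parentals, only the d allele has switched, so d is the middle locus and the order is l – d – fl.
Crossovers in the l–d interval produce the single-crossover classes l fl d+ and l+ fl+ d (192 + 152 = 344) plus the double crossovers (20).
RF(l–d) = (344 + 20) / 2189 = 364/2189 = 0.1663 → 16.6 m.u.

16.6 m.u.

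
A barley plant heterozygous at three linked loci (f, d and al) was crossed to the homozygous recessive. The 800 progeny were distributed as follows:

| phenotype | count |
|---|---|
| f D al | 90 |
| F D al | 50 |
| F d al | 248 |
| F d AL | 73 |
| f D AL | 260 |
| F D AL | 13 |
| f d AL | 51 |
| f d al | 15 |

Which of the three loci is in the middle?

f

The two most frequent reciprocal classes, F d al and f D AL, are the parental types, so the F1 was F d al / f D AL.
The two rarest classes, f d al and F D AL, are the double crossovers. Comparing them with the parentals, only the f allele has switched, so f is the middle locus and the order is d – f – al.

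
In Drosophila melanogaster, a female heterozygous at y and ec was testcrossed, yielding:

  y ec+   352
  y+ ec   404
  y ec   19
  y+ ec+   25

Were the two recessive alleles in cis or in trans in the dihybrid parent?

trans

The two most frequent classes are y+ ec (404) and y ec+ (352); these are the parental (non-recombinant) types.
So the F1 carried y+ ec on one chromosome and y ec+ on the other — the recessive alleles are on opposite chromosomes (trans / repulsion).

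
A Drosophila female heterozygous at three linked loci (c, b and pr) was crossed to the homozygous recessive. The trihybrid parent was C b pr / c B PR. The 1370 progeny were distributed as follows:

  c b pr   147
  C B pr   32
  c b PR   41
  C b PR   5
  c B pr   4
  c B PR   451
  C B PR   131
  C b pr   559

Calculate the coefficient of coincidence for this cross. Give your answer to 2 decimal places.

The two rarest classes, C b PR and c B pr, are the double crossovers. Comparing them with the parentals, only the pr allele has switched, so pr is the middle locus and the order is c – pr – b.
c–pr: (278 + 9)/1370 = 0.2095; pr–b: (73 + 9)/1370 = 0.0599.
Expected DCO frequency = 0.2095 × 0.0599 ≈ 0.01255; observed = 9/1370 ≈ 0.00657.
Coefficient of coincidence = 0.00657/0.01255 ≈ 0.52.

0.52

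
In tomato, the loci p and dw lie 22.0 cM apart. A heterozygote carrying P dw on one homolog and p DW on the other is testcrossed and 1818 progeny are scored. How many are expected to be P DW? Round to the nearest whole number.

200

A map distance of 22.0 cM corresponds to a recombination frequency of 0.220.
The F1 is P dw / p DW, so P DW is a recombinant gamete class with expected frequency r/2 = 0.220/2 = 0.1100.
Expected number = 0.1100 × 1818 = 199.98 ≈ 200.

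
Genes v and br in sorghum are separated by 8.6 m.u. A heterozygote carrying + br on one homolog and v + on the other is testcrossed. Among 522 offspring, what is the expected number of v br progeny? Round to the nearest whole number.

A map distance of 8.6 m.u. corresponds to a recombination frequency of 0.086.
The F1 is + br / v +, so v br is a recombinant gamete class with expected frequency r/2 = 0.086/2 = 0.0430.
Expected number = 0.0430 × 522 = 22.45 ≈ 22.

22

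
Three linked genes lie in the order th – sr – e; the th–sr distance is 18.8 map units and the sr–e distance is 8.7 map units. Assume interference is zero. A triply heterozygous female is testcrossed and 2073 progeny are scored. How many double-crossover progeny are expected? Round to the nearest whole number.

Map distances give recombination frequencies of 0.188 and 0.087 for the two intervals.
With no interference, expected double-crossover frequency = 0.188 × 0.087 = 0.01636.
Expected number = 0.01636 × 2073 = 33.91 ≈ 34.

34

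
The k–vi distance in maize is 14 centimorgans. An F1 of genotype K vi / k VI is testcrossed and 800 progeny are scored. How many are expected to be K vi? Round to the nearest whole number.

A map distance of 14 centimorgans corresponds to a recombination frequency of 0.140.
The F1 is K vi / k VI, so K vi is a parental gamete class with expected frequency (1 − r)/2 = 0.860/2 = 0.4300.
Expected number = 0.4300 × 800 = 344.00 ≈ 344.

344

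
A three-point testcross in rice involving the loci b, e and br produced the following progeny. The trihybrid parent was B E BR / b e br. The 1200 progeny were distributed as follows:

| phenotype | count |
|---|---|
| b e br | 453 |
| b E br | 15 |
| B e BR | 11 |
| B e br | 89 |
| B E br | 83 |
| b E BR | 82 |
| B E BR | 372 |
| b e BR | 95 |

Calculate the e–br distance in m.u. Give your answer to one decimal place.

17.0 m.u.

The two rarest classes, B e BR and b E br, are the double crossovers. Comparing them with the parentals, only the e allele has switched, so e is the middle locus and the order is b – e – br.
Crossovers in the e–br interval produce the single-crossover classes B E br and b e BR (83 + 95 = 178) plus the double crossovers (26).
RF(e–br) = (178 + 26) / 1200 = 204/1200 = 0.1700 → 17.0 m.u.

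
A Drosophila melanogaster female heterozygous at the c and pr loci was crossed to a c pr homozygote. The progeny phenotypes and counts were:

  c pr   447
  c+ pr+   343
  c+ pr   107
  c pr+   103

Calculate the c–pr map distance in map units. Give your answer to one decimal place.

21.0 map units

The two most frequent classes, c+ pr+ (343) and c pr (447), are the parental types, so the F1 was c+ pr+ / c pr.
The recombinant classes are c+ pr and c pr+: 107 + 103 = 210.
Recombination frequency = 210/1000 = 0.2100 ≈ 21.0%, i.e. 21.0 map units.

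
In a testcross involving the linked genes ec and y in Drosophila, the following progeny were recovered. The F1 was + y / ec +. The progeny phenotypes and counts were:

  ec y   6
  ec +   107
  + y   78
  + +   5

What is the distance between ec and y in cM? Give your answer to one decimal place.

5.6 cM

The recombinant classes are + + and ec y: 5 + 6 = 11.
Recombination frequency = 11/196 = 0.0561 ≈ 5.6%, i.e. 5.6 cM.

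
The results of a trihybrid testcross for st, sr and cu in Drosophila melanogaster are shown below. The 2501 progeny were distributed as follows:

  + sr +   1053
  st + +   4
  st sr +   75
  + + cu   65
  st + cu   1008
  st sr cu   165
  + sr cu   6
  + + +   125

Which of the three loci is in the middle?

The two most frequent reciprocal classes, + sr + and st + cu, are the parental types, so the F1 was + sr + / st + cu.
The two rarest classes, + sr cu and st + +, are the double crossovers. Comparing them with the parentals, only the cu allele has switched, so cu is the middle locus and the order is sr – cu – st.

cu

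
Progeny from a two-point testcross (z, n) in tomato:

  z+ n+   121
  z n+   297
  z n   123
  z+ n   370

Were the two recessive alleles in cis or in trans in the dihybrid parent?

trans

The two most frequent classes are z+ n (370) and z n+ (297); these are the parental (non-recombinant) types.
So the F1 carried z+ n on one chromosome and z n+ on the other — the recessive alleles are on opposite chromosomes (trans / repulsion).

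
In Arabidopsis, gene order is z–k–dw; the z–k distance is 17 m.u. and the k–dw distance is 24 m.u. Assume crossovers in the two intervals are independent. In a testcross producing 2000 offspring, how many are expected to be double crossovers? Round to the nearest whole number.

Map distances give recombination frequencies of 0.170 and 0.240 for the two intervals.
With no interference, expected double-crossover frequency = 0.170 × 0.240 = 0.04080.
Expected number = 0.04080 × 2000 = 81.60 ≈ 82.

82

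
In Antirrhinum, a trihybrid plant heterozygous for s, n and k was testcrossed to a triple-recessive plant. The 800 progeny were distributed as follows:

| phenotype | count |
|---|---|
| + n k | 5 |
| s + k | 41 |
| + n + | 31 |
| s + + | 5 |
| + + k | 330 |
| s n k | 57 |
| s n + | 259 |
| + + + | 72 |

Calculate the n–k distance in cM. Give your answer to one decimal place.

The two most frequent reciprocal classes, + + k and s n +, are the parental types, so the F1 was + + k / s n +.
The two rarest classes, + n k and s + +, are the double crossovers. Comparing them with the parentals, only the n allele has switched, so n is the middle locus and the order is s – n – k.
Crossovers in the n–k interval produce the single-crossover classes + + + and s n k (72 + 57 = 129) plus the double crossovers (10).
RF(n–k) = (129 + 10) / 800 = 139/800 = 0.1737 → 17.4 cM.

17.4 cM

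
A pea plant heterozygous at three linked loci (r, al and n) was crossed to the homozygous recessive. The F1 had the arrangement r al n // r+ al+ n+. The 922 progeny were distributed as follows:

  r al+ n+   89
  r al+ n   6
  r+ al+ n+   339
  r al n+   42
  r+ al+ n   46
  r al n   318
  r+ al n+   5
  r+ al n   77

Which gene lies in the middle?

al

The two rarest classes, r al+ n and r+ al n+, are the double crossovers. Comparing them with the parentals, only the al allele has switched, so al is the middle locus and the order is r – al – n.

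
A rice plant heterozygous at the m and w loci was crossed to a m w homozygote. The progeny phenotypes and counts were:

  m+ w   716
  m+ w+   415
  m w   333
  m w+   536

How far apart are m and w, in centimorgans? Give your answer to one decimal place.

37.4 centimorgans

The two most frequent classes, m+ w (716) and m w+ (536), are the parental types, so the F1 was m+ w / m w+.
The recombinant classes are m+ w+ and m w: 415 + 333 = 748.
Recombination frequency = 748/2000 = 0.3740 ≈ 37.4%, i.e. 37.4 centimorgans.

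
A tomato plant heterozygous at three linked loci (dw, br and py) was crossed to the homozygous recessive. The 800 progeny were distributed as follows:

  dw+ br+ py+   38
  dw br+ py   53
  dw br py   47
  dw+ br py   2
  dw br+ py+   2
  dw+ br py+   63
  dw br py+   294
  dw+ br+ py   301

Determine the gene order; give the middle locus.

br

The two most frequent reciprocal classes, dw br py+ and dw+ br+ py, are the parental types, so the F1 was dw br py+ / dw+ br+ py.
The two rarest classes, dw br+ py+ and dw+ br py, are the double crossovers. Comparing them with the parentals, only the br allele has switched, so br is the middle locus and the order is dw – br – py.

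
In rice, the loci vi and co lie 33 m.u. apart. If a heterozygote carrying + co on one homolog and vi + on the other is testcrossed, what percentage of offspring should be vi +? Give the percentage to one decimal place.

33.5%

A map distance of 33 m.u. corresponds to a recombination frequency of 0.330.
The F1 is + co / vi +, so vi + is a parental gamete class with expected frequency (1 − r)/2 = 0.670/2 = 0.3350.
That is 0.3350 = 33.5% of the progeny.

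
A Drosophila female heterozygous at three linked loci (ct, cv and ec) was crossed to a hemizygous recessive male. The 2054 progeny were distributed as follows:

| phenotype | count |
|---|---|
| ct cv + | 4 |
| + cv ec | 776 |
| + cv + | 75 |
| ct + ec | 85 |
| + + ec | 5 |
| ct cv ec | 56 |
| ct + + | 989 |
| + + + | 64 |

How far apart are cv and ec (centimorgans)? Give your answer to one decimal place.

The two most frequent reciprocal classes, ct + + and + cv ec, are the parental types, so the F1 was ct + + / + cv ec.
The two rarest classes, ct cv + and + + ec, are the double crossovers. Comparing them with the parentals, only the cv allele has switched, so cv is the middle locus and the order is ct – cv – ec.
Crossovers in the cv–ec interval produce the single-crossover classes ct + ec and + cv + (85 + 75 = 160) plus the double crossovers (9).
RF(cv–ec) = (160 + 9) / 2054 = 169/2054 = 0.0823 → 8.2 centimorgans.

8.2 centimorgans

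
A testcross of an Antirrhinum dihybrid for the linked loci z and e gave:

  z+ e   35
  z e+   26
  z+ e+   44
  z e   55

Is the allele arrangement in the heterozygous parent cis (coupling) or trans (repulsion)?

cis

The two most frequent classes are z+ e+ (44) and z e (55); these are the parental (non-recombinant) types.
So the F1 carried z+ e+ on one chromosome and z e on the other — the recessive alleles are on the same chromosome (cis / coupling).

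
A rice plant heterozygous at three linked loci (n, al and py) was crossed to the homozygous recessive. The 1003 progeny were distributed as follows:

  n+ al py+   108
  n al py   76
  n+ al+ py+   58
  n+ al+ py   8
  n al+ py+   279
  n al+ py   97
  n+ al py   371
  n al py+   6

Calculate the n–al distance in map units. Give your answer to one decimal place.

The two most frequent reciprocal classes, n al+ py+ and n+ al py, are the parental types, so the F1 was n al+ py+ / n+ al py.
The two rarest classes, n al py+ and n+ al+ py, are the double crossovers. Comparing them with the parentals, only the al allele has switched, so al is the middle locus and the order is py – al – n.
Crossovers in the al–n interval produce the single-crossover classes n+ al+ py+ and n al py (58 + 76 = 134) plus the double crossovers (14).
RF(al–n) = (134 + 14) / 1003 = 148/1003 = 0.1476 → 14.8 map units.

14.8 map units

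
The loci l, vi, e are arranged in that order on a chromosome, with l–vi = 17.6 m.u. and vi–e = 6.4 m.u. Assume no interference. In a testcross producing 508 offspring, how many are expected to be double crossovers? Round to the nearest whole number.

Map distances give recombination frequencies of 0.176 and 0.064 for the two intervals.
With no interference, expected double-crossover frequency = 0.176 × 0.064 = 0.01126.
Expected number = 0.01126 × 508 = 5.72 ≈ 6.

6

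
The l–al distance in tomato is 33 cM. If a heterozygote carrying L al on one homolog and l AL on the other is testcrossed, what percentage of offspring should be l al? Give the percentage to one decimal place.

A map distance of 33 cM corresponds to a recombination frequency of 0.330.
The F1 is L al / l AL, so l al is a recombinant gamete class with expected frequency r/2 = 0.330/2 = 0.1650.
That is 0.1650 = 16.5% of the progeny.

16.5%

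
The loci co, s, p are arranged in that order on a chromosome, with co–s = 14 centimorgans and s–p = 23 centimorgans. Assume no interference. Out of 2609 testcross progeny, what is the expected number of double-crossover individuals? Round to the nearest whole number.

Map distances give recombination frequencies of 0.140 and 0.230 for the two intervals.
With no interference, expected double-crossover frequency = 0.140 × 0.230 = 0.03220.
Expected number = 0.03220 × 2609 = 84.01 ≈ 84.

84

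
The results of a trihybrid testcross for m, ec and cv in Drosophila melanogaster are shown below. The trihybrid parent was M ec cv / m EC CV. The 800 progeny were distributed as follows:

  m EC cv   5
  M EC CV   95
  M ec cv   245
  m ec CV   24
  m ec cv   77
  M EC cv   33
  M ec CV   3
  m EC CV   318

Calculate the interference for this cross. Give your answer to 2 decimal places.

The two rarest classes, M ec CV and m EC cv, are the double crossovers. Comparing them with the parentals, only the cv allele has switched, so cv is the middle locus and the order is ec – cv – m.
ec–cv: (57 + 8)/800 = 0.0813; cv–m: (172 + 8)/800 = 0.2250.
Expected DCO frequency = 0.0813 × 0.2250 ≈ 0.01829; observed = 8/800 ≈ 0.01000.
Coefficient of coincidence = 0.01000/0.01829 ≈ 0.55; interference = 1 − 0.55 = 0.45.

0.45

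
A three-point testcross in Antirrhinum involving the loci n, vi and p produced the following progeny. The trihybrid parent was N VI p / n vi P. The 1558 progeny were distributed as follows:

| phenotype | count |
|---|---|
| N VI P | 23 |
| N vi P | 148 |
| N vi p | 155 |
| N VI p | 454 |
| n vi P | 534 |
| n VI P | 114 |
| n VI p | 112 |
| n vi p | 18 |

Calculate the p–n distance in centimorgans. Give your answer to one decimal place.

19.3 centimorgans

The two rarest classes, N VI P and n vi p, are the double crossovers. Comparing them with the parentals, only the p allele has switched, so p is the middle locus and the order is vi – p – n.
Crossovers in the p–n interval produce the single-crossover classes n VI p and N vi P (112 + 148 = 260) plus the double crossovers (41).
RF(p–n) = (260 + 41) / 1558 = 301/1558 = 0.1932 → 19.3 centimorgans.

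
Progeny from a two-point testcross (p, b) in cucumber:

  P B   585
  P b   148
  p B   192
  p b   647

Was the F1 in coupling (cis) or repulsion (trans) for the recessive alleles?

cis

The two most frequent classes are P B (585) and p b (647); these are the parental (non-recombinant) types.
So the F1 carried P B on one chromosome and p b on the other — the recessive alleles are on the same chromosome (cis / coupling).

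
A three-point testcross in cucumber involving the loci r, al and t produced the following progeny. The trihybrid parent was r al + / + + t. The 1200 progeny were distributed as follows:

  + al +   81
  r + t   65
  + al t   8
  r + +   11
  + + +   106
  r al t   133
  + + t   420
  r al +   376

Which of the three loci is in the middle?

The two rarest classes, r + + and + al t, are the double crossovers. Comparing them with the parentals, only the al allele has switched, so al is the middle locus and the order is t – al – r.

al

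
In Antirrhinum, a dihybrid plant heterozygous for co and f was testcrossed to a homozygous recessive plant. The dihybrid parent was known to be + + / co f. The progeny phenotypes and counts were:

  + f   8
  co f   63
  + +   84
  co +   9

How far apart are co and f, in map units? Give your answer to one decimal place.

10.4 map units

The recombinant classes are + f and co +: 8 + 9 = 17.
Recombination frequency = 17/164 = 0.1037 ≈ 10.4%, i.e. 10.4 map units.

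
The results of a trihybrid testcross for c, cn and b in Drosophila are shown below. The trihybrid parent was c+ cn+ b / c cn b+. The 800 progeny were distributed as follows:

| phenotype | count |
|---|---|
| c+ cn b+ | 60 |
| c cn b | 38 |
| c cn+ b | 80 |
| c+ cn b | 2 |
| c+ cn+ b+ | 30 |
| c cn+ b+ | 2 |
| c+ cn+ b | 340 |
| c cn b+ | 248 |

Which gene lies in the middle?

cn

The two rarest classes, c+ cn b and c cn+ b+, are the double crossovers. Comparing them with the parentals, only the cn allele has switched, so cn is the middle locus and the order is c – cn – b.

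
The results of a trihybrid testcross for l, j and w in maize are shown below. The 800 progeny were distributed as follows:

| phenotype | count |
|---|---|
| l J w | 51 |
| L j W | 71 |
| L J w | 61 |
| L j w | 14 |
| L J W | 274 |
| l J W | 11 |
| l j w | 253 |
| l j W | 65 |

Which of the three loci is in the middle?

The two most frequent reciprocal classes, L J W and l j w, are the parental types, so the F1 was L J W / l j w.
The two rarest classes, l J W and L j w, are the double crossovers. Comparing them with the parentals, only the l allele has switched, so l is the middle locus and the order is w – l – j.

l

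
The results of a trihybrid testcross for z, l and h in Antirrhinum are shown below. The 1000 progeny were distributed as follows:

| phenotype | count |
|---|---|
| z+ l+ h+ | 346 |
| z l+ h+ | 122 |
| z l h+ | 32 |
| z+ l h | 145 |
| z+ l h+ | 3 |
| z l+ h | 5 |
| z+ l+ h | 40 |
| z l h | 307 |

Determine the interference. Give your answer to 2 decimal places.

0.64

The two most frequent reciprocal classes, z l h and z+ l+ h+, are the parental types, so the F1 was z l h / z+ l+ h+.
The two rarest classes, z l+ h and z+ l h+, are the double crossovers. Comparing them with the parentals, only the l allele has switched, so l is the middle locus and the order is h – l – z.
h–l: (72 + 8)/1000 = 0.0800; l–z: (267 + 8)/1000 = 0.2750.
Expected DCO frequency = 0.0800 × 0.2750 ≈ 0.02200; observed = 8/1000 ≈ 0.00800.
Coefficient of coincidence = 0.00800/0.02200 ≈ 0.36; interference = 1 − 0.36 = 0.64.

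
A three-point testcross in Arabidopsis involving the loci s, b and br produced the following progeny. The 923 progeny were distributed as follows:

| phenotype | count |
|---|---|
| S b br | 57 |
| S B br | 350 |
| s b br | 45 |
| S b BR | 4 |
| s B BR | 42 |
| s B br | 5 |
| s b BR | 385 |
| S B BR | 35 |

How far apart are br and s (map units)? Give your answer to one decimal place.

9.6 map units

The two most frequent reciprocal classes, S B br and s b BR, are the parental types, so the F1 was S B br / s b BR.
The two rarest classes, s B br and S b BR, are the double crossovers. Comparing them with the parentals, only the s allele has switched, so s is the middle locus and the order is br – s – b.
Crossovers in the br–s interval produce the single-crossover classes S B BR and s b br (35 + 45 = 80) plus the double crossovers (9).
RF(br–s) = (80 + 9) / 923 = 89/923 = 0.0964 → 9.6 map units.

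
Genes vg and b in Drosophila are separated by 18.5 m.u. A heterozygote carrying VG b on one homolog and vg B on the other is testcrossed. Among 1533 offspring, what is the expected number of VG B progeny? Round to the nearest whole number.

142

A map distance of 18.5 m.u. corresponds to a recombination frequency of 0.185.
The F1 is VG b / vg B, so VG B is a recombinant gamete class with expected frequency r/2 = 0.185/2 = 0.0925.
Expected number = 0.0925 × 1533 = 141.80 ≈ 142.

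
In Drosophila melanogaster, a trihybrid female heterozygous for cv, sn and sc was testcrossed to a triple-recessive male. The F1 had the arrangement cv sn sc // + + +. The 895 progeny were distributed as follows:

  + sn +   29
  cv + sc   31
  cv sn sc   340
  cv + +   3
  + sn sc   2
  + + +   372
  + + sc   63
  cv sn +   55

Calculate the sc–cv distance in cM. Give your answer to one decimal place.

13.7 cM

The two rarest classes, + sn sc and cv + +, are the double crossovers. Comparing them with the parentals, only the cv allele has switched, so cv is the middle locus and the order is sc – cv – sn.
Crossovers in the sc–cv interval produce the single-crossover classes cv sn + and + + sc (55 + 63 = 118) plus the double crossovers (5).
RF(sc–cv) = (118 + 5) / 895 = 123/895 = 0.1374 → 13.7 cM.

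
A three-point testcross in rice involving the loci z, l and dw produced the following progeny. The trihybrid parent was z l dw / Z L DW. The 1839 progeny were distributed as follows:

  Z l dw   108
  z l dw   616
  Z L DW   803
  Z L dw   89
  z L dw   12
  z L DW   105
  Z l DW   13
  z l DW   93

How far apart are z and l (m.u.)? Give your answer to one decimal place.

The two rarest classes, z L dw and Z l DW, are the double crossovers. Comparing them with the parentals, only the l allele has switched, so l is the middle locus and the order is dw – l – z.
Crossovers in the l–z interval produce the single-crossover classes Z l dw and z L DW (108 + 105 = 213) plus the double crossovers (25).
RF(l–z) = (213 + 25) / 1839 = 238/1839 = 0.1294 → 12.9 m.u.

12.9 m.u.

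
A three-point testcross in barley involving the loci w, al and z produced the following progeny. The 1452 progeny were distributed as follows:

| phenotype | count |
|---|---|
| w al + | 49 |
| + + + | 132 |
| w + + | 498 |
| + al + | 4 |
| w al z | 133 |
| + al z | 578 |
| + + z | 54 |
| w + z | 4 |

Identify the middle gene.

z

The two most frequent reciprocal classes, w + + and + al z, are the parental types, so the F1 was w + + / + al z.
The two rarest classes, w + z and + al +, are the double crossovers. Comparing them with the parentals, only the z allele has switched, so z is the middle locus and the order is al – z – w.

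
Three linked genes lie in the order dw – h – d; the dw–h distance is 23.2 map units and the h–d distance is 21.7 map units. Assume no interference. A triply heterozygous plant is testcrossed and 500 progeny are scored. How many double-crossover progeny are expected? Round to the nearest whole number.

Map distances give recombination frequencies of 0.232 and 0.217 for the two intervals.
With no interference, expected double-crossover frequency = 0.232 × 0.217 = 0.05034.
Expected number = 0.05034 × 500 = 25.17 ≈ 25.

25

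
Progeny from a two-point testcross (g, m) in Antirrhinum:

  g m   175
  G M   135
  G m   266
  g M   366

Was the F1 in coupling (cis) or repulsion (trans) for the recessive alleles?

The two most frequent classes are G m (266) and g M (366); these are the parental (non-recombinant) types.
So the F1 carried G m on one chromosome and g M on the other — the recessive alleles are on opposite chromosomes (trans / repulsion).

trans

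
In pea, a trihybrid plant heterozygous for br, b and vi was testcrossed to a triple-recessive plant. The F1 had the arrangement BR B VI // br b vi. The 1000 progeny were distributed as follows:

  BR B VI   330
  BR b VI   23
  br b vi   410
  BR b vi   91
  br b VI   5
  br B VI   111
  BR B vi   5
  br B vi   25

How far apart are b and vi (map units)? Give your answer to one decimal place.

The two rarest classes, BR B vi and br b VI, are the double crossovers. Comparing them with the parentals, only the vi allele has switched, so vi is the middle locus and the order is br – vi – b.
Crossovers in the vi–b interval produce the single-crossover classes BR b VI and br B vi (23 + 25 = 48) plus the double crossovers (10).
RF(vi–b) = (48 + 10) / 1000 = 58/1000 = 0.0580 → 5.8 map units.

5.8 map units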